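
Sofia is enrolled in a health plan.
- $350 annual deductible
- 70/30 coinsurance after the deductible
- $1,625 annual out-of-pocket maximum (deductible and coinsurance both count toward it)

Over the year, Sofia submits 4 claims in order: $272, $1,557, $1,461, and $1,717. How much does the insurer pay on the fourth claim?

Bill 1, $272: all of it applies to the deductible. Cost to patient: $272. OOP to date $272. Plan pays $272 − $272 = $0.
Bill 2, $1,557: deductible takes $78, $1,479 remains; patient's 30% is $443.70. Patient owes $521.70 (running OOP $793.70). Plan pays $1,557 − $521.70 = $1,035.30.
Bill 3, $1,461: 30% coinsurance on $1,461 = $438.30. Cost to patient: $438.30. OOP to date $1,232. Plan pays $1,461 − $438.30 = $1,022.70.
Bill 4, $1,717: deductible already satisfied, so patient's share is 30% × $1,717 = $515.10. Adding that to $1,232 gives $1,747.10, past the $1,625 cap; patient pays only $1,625 − $1,232 = $393. Plan pays $1,717 − $393 = $1,324.

$1,324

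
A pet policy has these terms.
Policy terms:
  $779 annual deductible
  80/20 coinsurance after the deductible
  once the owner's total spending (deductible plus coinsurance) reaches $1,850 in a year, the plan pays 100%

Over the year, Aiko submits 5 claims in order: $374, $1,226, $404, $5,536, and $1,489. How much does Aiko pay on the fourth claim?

$826

Claim 1 — $374: all of it applies to the deductible. Owner owes $374 (running OOP $374).
Claim 2 — $1,226: deductible takes $405, $821 remains; owner's 20% is $164.20. Owner owes $569.20 (running OOP $943.20).
Claim 3 — $404: deductible met; 20% of $404 = $80.80. Owner pays $80.80; OOP now $1,024.
Claim 4 — $5,536: deductible met; 20% of $5,536 = $1,107.20. That would push OOP to $2,131.20, over the $1,850 cap, so owner pays $1,850 − $1,024 = $826.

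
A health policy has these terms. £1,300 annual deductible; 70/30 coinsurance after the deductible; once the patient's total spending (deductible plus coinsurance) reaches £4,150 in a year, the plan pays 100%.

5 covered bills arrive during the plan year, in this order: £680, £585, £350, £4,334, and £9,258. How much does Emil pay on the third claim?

£129.50

Bill 1, £680: all of it applies to the deductible. Patient owes £680 (running OOP £680).
Bill 2, £585: entire amount goes to the deductible. Cost to patient: £585. OOP to date £1,265.
Bill 3, £350: deductible takes £35, £315 remains; coinsurance £315 × 30% = £94.50. Patient owes £129.50 (running OOP £1,394.50).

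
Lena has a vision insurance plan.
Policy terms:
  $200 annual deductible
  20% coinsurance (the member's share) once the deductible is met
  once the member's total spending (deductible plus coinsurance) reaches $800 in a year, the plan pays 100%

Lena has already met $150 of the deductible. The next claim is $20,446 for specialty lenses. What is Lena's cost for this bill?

Deductible still to meet: $200 − $150 = $50.
After the $50 deductible portion, $20,446 − $50 = $20,396 is subject to coinsurance.
Member's 20% share of $20,396 is $4,079.20.
So the member owes $50 + $4,079.20 = $4,129.20 before any cap.
Adding $4,129.20 to the $150 already spent would give $4,279.20, which exceeds the $800 cap; the member pays just $800 − $150 = $650.

$650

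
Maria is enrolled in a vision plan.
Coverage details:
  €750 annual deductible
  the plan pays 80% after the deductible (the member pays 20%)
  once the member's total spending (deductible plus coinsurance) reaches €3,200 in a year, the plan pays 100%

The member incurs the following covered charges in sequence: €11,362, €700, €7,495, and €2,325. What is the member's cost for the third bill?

€187.60

Claim 1 — €11,362: €750 to deductible, leaving €10,612; member's 20% is €2,122.40. Member owes €2,872.40 (running OOP €2,872.40).
Claim 2 — €700: deductible met; 20% of €700 = €140. Member owes €140 (running OOP €3,012.40).
Claim 3 — €7,495: deductible met; 20% of €7,495 = €1,499. Adding that to €3,012.40 gives €4,511.40, past the €3,200 cap; member pays only €3,200 − €3,012.40 = €187.60.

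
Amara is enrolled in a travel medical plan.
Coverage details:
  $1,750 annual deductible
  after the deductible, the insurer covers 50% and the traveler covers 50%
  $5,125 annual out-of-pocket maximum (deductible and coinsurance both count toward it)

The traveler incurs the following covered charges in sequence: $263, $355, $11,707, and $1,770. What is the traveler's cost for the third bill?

$4,507

#1 ($263): fully absorbed by the deductible. Traveler pays $263; OOP now $263.
#2 ($355): entire amount goes to the deductible. Traveler owes $355 (running OOP $618).
#3 ($11,707): deductible takes $1,132, $10,575 remains; 50% of $10,575 = $5,287.50. Deductible plus coinsurance: $1,132 + $5,287.50 = $6,419.50. That would push OOP to $7,037.50, over the $5,125 cap, so traveler pays $5,125 − $618 = $4,507.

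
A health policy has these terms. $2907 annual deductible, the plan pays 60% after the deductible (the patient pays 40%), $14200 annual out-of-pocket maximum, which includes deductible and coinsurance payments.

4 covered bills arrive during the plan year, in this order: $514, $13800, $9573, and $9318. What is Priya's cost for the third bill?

Claim 1 ($514): all of it applies to the deductible. Patient owes $514 (running OOP $514).
Claim 2 ($13800): deductible takes $2393, $11407 remains; patient's 40% is $4562.80. Patient owes $6955.80 (running OOP $7469.80).
Claim 3 ($9573): deductible already satisfied, so patient's share is 40% × $9573 = $3829.20. Patient owes $3829.20 (running OOP $11299).

$3829.20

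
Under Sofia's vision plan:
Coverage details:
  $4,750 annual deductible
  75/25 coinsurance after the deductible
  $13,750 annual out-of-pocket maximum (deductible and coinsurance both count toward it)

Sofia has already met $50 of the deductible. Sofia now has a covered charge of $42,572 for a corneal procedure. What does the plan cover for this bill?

$28,872

Deductible still to meet: $4,750 − $50 = $4,700.
After the $4,700 deductible portion, $42,572 − $4,700 = $37,872 is subject to coinsurance.
25% of $37,872 = $9,468 falls to the member.
So the member owes $4,700 + $9,468 = $14,168 before any cap.
That would bring total out-of-pocket to $14,218, past the $13,750 cap. The member is capped at $13,750 − $50 = $13,700 on this claim.
Insurer pays the balance: $42,572 − $13,700 = $28,872.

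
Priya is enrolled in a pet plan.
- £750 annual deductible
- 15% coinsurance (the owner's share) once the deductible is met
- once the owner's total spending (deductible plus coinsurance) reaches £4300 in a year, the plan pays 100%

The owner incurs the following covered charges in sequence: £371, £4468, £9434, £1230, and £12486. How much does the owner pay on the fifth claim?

Bill 1, £371: all of it applies to the deductible. Owner pays £371; OOP now £371.
Bill 2, £4468: £379 finishes the deductible; £4089 goes to coinsurance; owner's 15% is £613.35. Cost to owner: £992.35. OOP to date £1363.35.
Bill 3, £9434: 15% coinsurance on £9434 = £1415.10. Owner owes £1415.10 (running OOP £2778.45).
Bill 4, £1230: deductible met; 15% of £1230 = £184.50. Owner pays £184.50; OOP now £2962.95.
Bill 5, £12486: deductible met; 15% of £12486 = £1872.90. That would push OOP to £4835.85, over the £4300 cap, so owner pays £4300 − £2962.95 = £1337.05.

£1337.05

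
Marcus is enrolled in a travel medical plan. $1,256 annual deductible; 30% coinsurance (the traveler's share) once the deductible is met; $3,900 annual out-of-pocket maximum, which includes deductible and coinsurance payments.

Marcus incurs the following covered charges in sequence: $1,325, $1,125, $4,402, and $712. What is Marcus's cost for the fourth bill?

Claim 1 ($1,325): deductible takes $1,256, $69 remains; traveler's 30% is $20.70. Traveler owes $1,276.70 (running OOP $1,276.70).
Claim 2 ($1,125): 30% coinsurance on $1,125 = $337.50. Traveler owes $337.50 (running OOP $1,614.20).
Claim 3 ($4,402): 30% coinsurance on $4,402 = $1,320.60. Cost to traveler: $1,320.60. OOP to date $2,934.80.
Claim 4 ($712): 30% coinsurance on $712 = $213.60. Cost to traveler: $213.60. OOP to date $3,148.40.

$213.60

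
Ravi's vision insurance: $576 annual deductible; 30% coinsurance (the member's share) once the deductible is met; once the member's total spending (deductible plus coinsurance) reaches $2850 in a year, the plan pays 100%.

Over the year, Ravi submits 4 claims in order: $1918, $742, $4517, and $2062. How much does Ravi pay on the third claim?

Claim 1 ($1918): deductible takes $576, $1342 remains; member's 30% is $402.60. Member pays $978.60; OOP now $978.60.
Claim 2 ($742): 30% coinsurance on $742 = $222.60. Member pays $222.60; OOP now $1201.20.
Claim 3 ($4517): deductible already satisfied, so member's share is 30% × $4517 = $1355.10. Cost to member: $1355.10. OOP to date $2556.30.

$1355.10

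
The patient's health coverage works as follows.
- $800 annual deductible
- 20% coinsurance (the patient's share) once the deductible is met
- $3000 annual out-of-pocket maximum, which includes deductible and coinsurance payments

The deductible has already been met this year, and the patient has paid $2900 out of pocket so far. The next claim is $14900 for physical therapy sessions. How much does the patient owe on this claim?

$100

With the deductible met, the entire $14900 is subject to coinsurance.
Patient's 20% share of $14900 is $2980.
Adding $2980 to the $2900 already spent would give $5880, which exceeds the $3000 cap; the patient pays just $3000 − $2900 = $100.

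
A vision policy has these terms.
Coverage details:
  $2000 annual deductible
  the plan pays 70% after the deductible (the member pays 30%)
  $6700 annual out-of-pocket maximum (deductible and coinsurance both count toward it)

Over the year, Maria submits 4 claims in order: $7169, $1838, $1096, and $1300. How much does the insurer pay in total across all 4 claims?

Claim 1 — $7169: $2000 to deductible, leaving $5169; coinsurance $5169 × 30% = $1550.70. Cost to member: $3550.70. OOP to date $3550.70. Insurer: $7169 − $3550.70 = $3618.30.
Claim 2 — $1838: deductible already satisfied, so member's share is 30% × $1838 = $551.40. Member pays $551.40; OOP now $4102.10. Plan pays $1838 − $551.40 = $1286.60.
Claim 3 — $1096: 30% coinsurance on $1096 = $328.80. Member pays $328.80; OOP now $4430.90. Insurer: $1096 − $328.80 = $767.20.
Claim 4 — $1300: deductible met; 30% of $1300 = $390. Member pays $390; OOP now $4820.90. Plan pays $1300 − $390 = $910.
Insurer total = bills − member's total = $11403 − $4820.90 = $6582.10.

$6582.10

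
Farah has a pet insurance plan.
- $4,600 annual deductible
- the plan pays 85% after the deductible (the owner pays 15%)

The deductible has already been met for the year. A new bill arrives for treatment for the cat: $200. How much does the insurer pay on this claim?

$170

With the deductible met, the entire $200 is subject to coinsurance.
Owner's 15% share of $200 is $30.
The plan picks up $200 − $30 = $170.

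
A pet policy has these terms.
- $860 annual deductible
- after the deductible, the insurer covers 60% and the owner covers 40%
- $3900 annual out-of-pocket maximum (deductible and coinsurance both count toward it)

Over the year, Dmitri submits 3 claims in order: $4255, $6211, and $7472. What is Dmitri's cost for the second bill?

Claim 1 ($4255): deductible takes $860, $3395 remains; coinsurance $3395 × 40% = $1358. Owner owes $2218 (running OOP $2218).
Claim 2 ($6211): 40% coinsurance on $6211 = $2484.40. OOP would hit $4702.40 > $3900, so the cap limits the owner to $3900 − $2218 = $1682.

$1682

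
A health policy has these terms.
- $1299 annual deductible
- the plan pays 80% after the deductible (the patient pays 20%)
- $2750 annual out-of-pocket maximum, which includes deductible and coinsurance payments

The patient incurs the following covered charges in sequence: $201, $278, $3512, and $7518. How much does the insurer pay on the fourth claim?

Bill 1, $201: fully absorbed by the deductible. Cost to patient: $201. OOP to date $201. Insurer: $201 − $201 = $0.
Bill 2, $278: all of it applies to the deductible. Cost to patient: $278. OOP to date $479. Insurer: $278 − $278 = $0.
Bill 3, $3512: $820 to deductible, leaving $2692; 20% of $2692 = $538.40. Cost to patient: $1358.40. OOP to date $1837.40. Insurer: $3512 − $1358.40 = $2153.60.
Bill 4, $7518: deductible already satisfied, so patient's share is 20% × $7518 = $1503.60. That would push OOP to $3341, over the $2750 cap, so patient pays $2750 − $1837.40 = $912.60. Insurer: $7518 − $912.60 = $6605.40.

$6605.40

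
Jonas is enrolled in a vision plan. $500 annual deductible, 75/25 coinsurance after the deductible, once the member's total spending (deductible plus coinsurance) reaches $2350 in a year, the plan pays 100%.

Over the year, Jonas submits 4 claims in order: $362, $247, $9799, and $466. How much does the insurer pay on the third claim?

$7976.25

Claim 1 ($362): fully absorbed by the deductible. Member pays $362; OOP now $362. Plan pays $362 − $362 = $0.
Claim 2 ($247): $138 finishes the deductible; $109 goes to coinsurance; member's 25% is $27.25. Member owes $165.25 (running OOP $527.25). Insurer: $247 − $165.25 = $81.75.
Claim 3 ($9799): deductible met; 25% of $9799 = $2449.75. That would push OOP to $2977, over the $2350 cap, so member pays $2350 − $527.25 = $1822.75. Plan pays $9799 − $1822.75 = $7976.25.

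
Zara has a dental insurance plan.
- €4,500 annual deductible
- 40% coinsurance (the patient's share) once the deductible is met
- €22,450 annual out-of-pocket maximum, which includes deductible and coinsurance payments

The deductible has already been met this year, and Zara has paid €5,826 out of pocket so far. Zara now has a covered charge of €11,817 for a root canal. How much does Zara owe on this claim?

€4,726.80

The deductible is already satisfied, so the full bill goes to coinsurance.
40% of €11,817 = €4,726.80 falls to the patient.
Cumulative spending €5,826 + €4,726.80 = €10,552.80 stays under the €22,450 maximum.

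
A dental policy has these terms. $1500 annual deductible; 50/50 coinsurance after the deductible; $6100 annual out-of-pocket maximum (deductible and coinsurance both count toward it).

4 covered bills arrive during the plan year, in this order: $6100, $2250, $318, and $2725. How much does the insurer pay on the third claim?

#1 ($6100): deductible takes $1500, $4600 remains; patient's 50% is $2300. Patient owes $3800 (running OOP $3800). Plan pays $6100 − $3800 = $2300.
#2 ($2250): deductible already satisfied, so patient's share is 50% × $2250 = $1125. Cost to patient: $1125. OOP to date $4925. Insurer: $2250 − $1125 = $1125.
#3 ($318): 50% coinsurance on $318 = $159. Patient owes $159 (running OOP $5084). Plan pays $318 − $159 = $159.

$159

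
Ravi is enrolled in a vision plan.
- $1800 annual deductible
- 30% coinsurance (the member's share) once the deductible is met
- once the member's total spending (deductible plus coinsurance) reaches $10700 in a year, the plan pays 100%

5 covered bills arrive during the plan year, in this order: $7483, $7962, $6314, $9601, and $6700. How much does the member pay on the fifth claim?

Claim 1 — $7483: deductible takes $1800, $5683 remains; coinsurance $5683 × 30% = $1704.90. Cost to member: $3504.90. OOP to date $3504.90.
Claim 2 — $7962: 30% coinsurance on $7962 = $2388.60. Member owes $2388.60 (running OOP $5893.50).
Claim 3 — $6314: deductible met; 30% of $6314 = $1894.20. Member pays $1894.20; OOP now $7787.70.
Claim 4 — $9601: deductible met; 30% of $9601 = $2880.30. Member pays $2880.30; OOP now $10668.
Claim 5 — $6700: deductible already satisfied, so member's share is 30% × $6700 = $2010. Adding that to $10668 gives $12678, past the $10700 cap; member pays only $10700 − $10668 = $32.

$32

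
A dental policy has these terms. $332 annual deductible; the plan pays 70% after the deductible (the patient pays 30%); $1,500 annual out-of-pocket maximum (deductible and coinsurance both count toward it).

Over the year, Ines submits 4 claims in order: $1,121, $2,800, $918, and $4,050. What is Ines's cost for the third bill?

#1 ($1,121): $332 finishes the deductible; $789 goes to coinsurance; patient's 30% is $236.70. Cost to patient: $568.70. OOP to date $568.70.
#2 ($2,800): 30% coinsurance on $2,800 = $840. Cost to patient: $840. OOP to date $1,408.70.
#3 ($918): deductible met; 30% of $918 = $275.40. That would push OOP to $1,684.10, over the $1,500 cap, so patient pays $1,500 − $1,408.70 = $91.30.

$91.30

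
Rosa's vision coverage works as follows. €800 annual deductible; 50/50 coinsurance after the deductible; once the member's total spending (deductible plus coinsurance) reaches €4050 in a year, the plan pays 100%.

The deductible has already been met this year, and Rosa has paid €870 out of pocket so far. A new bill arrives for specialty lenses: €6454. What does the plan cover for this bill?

€3274

The deductible is already satisfied, so the full bill goes to coinsurance.
Member's 50% share of €6454 is €3227.
Adding €3227 to the €870 already spent would give €4097, which exceeds the €4050 cap; the member pays just €4050 − €870 = €3180.
Insurer pays the balance: €6454 − €3180 = €3274.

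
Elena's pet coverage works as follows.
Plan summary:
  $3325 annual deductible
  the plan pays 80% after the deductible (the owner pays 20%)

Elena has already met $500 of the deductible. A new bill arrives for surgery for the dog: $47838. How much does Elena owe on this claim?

Deductible still to meet: $3325 − $500 = $2825.
That leaves $47838 − $2825 = $45013 for coinsurance.
20% of $45013 = $9002.60 falls to the owner.
So the owner owes $2825 + $9002.60 = $11827.60.

$11827.60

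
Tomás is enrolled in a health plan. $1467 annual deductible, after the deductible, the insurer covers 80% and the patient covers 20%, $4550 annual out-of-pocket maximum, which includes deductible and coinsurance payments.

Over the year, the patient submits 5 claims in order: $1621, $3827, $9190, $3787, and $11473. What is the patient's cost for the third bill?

$1838

Bill 1, $1621: deductible takes $1467, $154 remains; coinsurance $154 × 20% = $30.80. Patient owes $1497.80 (running OOP $1497.80).
Bill 2, $3827: deductible met; 20% of $3827 = $765.40. Patient pays $765.40; OOP now $2263.20.
Bill 3, $9190: deductible already satisfied, so patient's share is 20% × $9190 = $1838. Cost to patient: $1838. OOP to date $4101.20.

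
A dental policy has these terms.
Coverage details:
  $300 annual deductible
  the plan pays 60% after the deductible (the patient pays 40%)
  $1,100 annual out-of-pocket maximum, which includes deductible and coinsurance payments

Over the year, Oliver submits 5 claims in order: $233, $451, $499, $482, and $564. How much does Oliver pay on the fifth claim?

#1 ($233): entire amount goes to the deductible. Patient owes $233 (running OOP $233).
#2 ($451): $67 to deductible, leaving $384; patient's 40% is $153.60. Patient owes $220.60 (running OOP $453.60).
#3 ($499): deductible met; 40% of $499 = $199.60. Cost to patient: $199.60. OOP to date $653.20.
#4 ($482): deductible met; 40% of $482 = $192.80. Patient owes $192.80 (running OOP $846).
#5 ($564): deductible met; 40% of $564 = $225.60. Patient owes $225.60 (running OOP $1,071.60).

$225.60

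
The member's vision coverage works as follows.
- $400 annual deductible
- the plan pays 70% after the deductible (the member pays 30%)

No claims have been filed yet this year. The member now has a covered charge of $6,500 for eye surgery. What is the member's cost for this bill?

$2,230

Deductible not yet touched, so the first $400 of the bill goes to the deductible.
The remaining $6,100 (= $6,500 − $400) moves to coinsurance.
30% of $6,100 = $1,830 falls to the member.
That puts the member's cost at $400 + $1,830 = $2,230.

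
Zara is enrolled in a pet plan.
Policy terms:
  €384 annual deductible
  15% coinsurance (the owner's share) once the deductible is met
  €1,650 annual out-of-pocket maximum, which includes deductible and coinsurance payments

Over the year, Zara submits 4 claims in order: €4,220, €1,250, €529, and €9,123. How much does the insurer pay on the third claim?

Claim 1 (€4,220): €384 to deductible, leaving €3,836; coinsurance €3,836 × 15% = €575.40. Owner owes €959.40 (running OOP €959.40). Plan pays €4,220 − €959.40 = €3,260.60.
Claim 2 (€1,250): 15% coinsurance on €1,250 = €187.50. Owner owes €187.50 (running OOP €1,146.90). Insurer: €1,250 − €187.50 = €1,062.50.
Claim 3 (€529): deductible already satisfied, so owner's share is 15% × €529 = €79.35. Owner pays €79.35; OOP now €1,226.25. Insurer: €529 − €79.35 = €449.65.

€449.65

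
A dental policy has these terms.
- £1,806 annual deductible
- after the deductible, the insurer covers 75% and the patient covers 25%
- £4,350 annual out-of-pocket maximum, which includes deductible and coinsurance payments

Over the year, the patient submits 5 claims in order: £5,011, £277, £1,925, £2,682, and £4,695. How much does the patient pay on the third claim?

£481.25

Claim 1 (£5,011): deductible takes £1,806, £3,205 remains; coinsurance £3,205 × 25% = £801.25. Cost to patient: £2,607.25. OOP to date £2,607.25.
Claim 2 (£277): 25% coinsurance on £277 = £69.25. Cost to patient: £69.25. OOP to date £2,676.50.
Claim 3 (£1,925): 25% coinsurance on £1,925 = £481.25. Cost to patient: £481.25. OOP to date £3,157.75.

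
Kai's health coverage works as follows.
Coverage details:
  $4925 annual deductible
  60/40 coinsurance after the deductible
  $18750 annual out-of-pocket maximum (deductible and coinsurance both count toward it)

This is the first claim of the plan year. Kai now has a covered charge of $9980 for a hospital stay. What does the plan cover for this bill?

The full $4925 deductible is still open; $4925 of this bill applies to it.
That leaves $9980 − $4925 = $5055 for coinsurance.
Coinsurance: $5055 × 40% = $2022.
That puts the patient's cost at $4925 + $2022 = $6947 before any cap.
Total out-of-pocket so far would be $0 + $6947 = $6947, below the $18750 cap — no reduction.
Insurer pays the balance: $9980 − $6947 = $3033.

$3033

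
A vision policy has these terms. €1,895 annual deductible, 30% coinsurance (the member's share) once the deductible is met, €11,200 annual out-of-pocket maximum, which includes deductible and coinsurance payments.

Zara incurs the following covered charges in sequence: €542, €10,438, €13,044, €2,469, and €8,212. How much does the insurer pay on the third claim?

€9,130.80

Claim 1 — €542: all of it applies to the deductible. Member pays €542; OOP now €542. Plan pays €542 − €542 = €0.
Claim 2 — €10,438: €1,353 to deductible, leaving €9,085; coinsurance €9,085 × 30% = €2,725.50. Member owes €4,078.50 (running OOP €4,620.50). Insurer: €10,438 − €4,078.50 = €6,359.50.
Claim 3 — €13,044: 30% coinsurance on €13,044 = €3,913.20. Cost to member: €3,913.20. OOP to date €8,533.70. Insurer: €13,044 − €3,913.20 = €9,130.80.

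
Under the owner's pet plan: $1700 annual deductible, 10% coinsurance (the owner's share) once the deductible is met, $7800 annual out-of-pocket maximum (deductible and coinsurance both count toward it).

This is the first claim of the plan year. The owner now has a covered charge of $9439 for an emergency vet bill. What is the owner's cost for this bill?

$2473.90

Deductible not yet touched, so the first $1700 of the bill goes to the deductible.
The remaining $7739 (= $9439 − $1700) moves to coinsurance.
Owner's 10% share of $7739 is $773.90.
Owner responsibility before any cap: $1700 + $773.90 = $2473.90.
Total out-of-pocket so far would be $0 + $2473.90 = $2473.90, below the $7800 cap — no reduction.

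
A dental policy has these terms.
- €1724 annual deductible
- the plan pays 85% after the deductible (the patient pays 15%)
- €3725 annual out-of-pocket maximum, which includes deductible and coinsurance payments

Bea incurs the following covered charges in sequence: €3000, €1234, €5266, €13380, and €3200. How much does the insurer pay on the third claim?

€4476.10

Bill 1, €3000: deductible takes €1724, €1276 remains; patient's 15% is €191.40. Patient pays €1915.40; OOP now €1915.40. Plan pays €3000 − €1915.40 = €1084.60.
Bill 2, €1234: deductible met; 15% of €1234 = €185.10. Cost to patient: €185.10. OOP to date €2100.50. Plan pays €1234 − €185.10 = €1048.90.
Bill 3, €5266: deductible met; 15% of €5266 = €789.90. Patient owes €789.90 (running OOP €2890.40). Plan pays €5266 − €789.90 = €4476.10.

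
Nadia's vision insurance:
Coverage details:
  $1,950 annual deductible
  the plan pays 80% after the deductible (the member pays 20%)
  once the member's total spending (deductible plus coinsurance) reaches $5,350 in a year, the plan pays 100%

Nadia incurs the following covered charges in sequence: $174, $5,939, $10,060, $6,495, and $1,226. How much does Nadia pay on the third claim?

$2,012

Claim 1 — $174: fully absorbed by the deductible. Cost to member: $174. OOP to date $174.
Claim 2 — $5,939: deductible takes $1,776, $4,163 remains; member's 20% is $832.60. Member pays $2,608.60; OOP now $2,782.60.
Claim 3 — $10,060: 20% coinsurance on $10,060 = $2,012. Cost to member: $2,012. OOP to date $4,794.60.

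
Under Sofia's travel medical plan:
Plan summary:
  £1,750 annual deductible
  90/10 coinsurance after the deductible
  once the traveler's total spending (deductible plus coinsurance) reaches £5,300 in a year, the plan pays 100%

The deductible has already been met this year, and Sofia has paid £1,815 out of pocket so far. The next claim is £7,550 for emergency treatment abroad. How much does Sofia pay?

£755

With the deductible met, the entire £7,550 is subject to coinsurance.
Coinsurance: £7,550 × 10% = £755.
Cumulative spending £1,815 + £755 = £2,570 stays under the £5,300 maximum.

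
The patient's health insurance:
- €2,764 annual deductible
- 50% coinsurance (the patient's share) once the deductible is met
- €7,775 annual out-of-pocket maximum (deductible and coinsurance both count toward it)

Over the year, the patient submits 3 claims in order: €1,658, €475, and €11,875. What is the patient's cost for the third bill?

€5,642

Claim 1 — €1,658: fully absorbed by the deductible. Patient owes €1,658 (running OOP €1,658).
Claim 2 — €475: fully absorbed by the deductible. Cost to patient: €475. OOP to date €2,133.
Claim 3 — €11,875: deductible takes €631, €11,244 remains; patient's 50% is €5,622. Together that's €631 + €5,622 = €6,253. OOP would hit €8,386 > €7,775, so the cap limits the patient to €7,775 − €2,133 = €5,642.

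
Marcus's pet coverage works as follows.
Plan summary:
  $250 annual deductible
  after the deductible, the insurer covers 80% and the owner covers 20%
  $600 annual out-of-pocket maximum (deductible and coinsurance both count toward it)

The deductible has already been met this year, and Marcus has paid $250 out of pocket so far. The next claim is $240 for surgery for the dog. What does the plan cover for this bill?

With the deductible met, the entire $240 is subject to coinsurance.
20% of $240 = $48 falls to the owner.
Total out-of-pocket so far would be $250 + $48 = $298, below the $600 cap — no reduction.
The insurer covers the remainder: $240 − $48 = $192.

$192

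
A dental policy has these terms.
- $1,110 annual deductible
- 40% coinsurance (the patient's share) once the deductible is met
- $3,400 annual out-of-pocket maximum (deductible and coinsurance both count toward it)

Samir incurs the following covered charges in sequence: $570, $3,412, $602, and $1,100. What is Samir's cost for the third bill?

#1 ($570): all of it applies to the deductible. Patient pays $570; OOP now $570.
#2 ($3,412): $540 finishes the deductible; $2,872 goes to coinsurance; 40% of $2,872 = $1,148.80. Patient pays $1,688.80; OOP now $2,258.80.
#3 ($602): deductible met; 40% of $602 = $240.80. Patient pays $240.80; OOP now $2,499.60.

$240.80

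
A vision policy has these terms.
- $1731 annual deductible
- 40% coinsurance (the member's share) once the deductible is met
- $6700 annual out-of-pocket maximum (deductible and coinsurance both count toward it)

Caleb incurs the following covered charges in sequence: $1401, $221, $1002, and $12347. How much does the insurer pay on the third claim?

Bill 1, $1401: fully absorbed by the deductible. Member pays $1401; OOP now $1401. Insurer: $1401 − $1401 = $0.
Bill 2, $221: entire amount goes to the deductible. Member owes $221 (running OOP $1622). Plan pays $221 − $221 = $0.
Bill 3, $1002: $109 to deductible, leaving $893; member's 40% is $357.20. Member pays $466.20; OOP now $2088.20. Insurer: $1002 − $466.20 = $535.80.

$535.80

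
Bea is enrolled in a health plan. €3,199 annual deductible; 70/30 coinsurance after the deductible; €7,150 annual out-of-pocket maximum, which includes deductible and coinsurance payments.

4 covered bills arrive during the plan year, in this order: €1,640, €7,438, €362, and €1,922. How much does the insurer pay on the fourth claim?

€1,345.40

Bill 1, €1,640: all of it applies to the deductible. Patient pays €1,640; OOP now €1,640. Insurer: €1,640 − €1,640 = €0.
Bill 2, €7,438: €1,559 finishes the deductible; €5,879 goes to coinsurance; patient's 30% is €1,763.70. Patient pays €3,322.70; OOP now €4,962.70. Insurer: €7,438 − €3,322.70 = €4,115.30.
Bill 3, €362: deductible already satisfied, so patient's share is 30% × €362 = €108.60. Cost to patient: €108.60. OOP to date €5,071.30. Plan pays €362 − €108.60 = €253.40.
Bill 4, €1,922: deductible already satisfied, so patient's share is 30% × €1,922 = €576.60. Cost to patient: €576.60. OOP to date €5,647.90. Plan pays €1,922 − €576.60 = €1,345.40.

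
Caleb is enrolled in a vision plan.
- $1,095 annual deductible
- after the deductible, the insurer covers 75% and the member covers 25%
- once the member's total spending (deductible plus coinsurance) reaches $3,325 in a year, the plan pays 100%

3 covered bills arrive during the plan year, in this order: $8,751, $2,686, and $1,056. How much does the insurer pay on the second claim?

$2,370

Claim 1 ($8,751): $1,095 to deductible, leaving $7,656; 25% of $7,656 = $1,914. Member pays $3,009; OOP now $3,009. Plan pays $8,751 − $3,009 = $5,742.
Claim 2 ($2,686): 25% coinsurance on $2,686 = $671.50. That would push OOP to $3,680.50, over the $3,325 cap, so member pays $3,325 − $3,009 = $316. Insurer: $2,686 − $316 = $2,370.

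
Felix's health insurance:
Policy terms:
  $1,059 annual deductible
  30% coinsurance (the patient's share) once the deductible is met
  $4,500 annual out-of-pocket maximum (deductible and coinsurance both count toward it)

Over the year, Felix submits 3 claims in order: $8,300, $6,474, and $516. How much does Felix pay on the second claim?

$1,268.70

Claim 1 — $8,300: $1,059 to deductible, leaving $7,241; 30% of $7,241 = $2,172.30. Patient pays $3,231.30; OOP now $3,231.30.
Claim 2 — $6,474: deductible already satisfied, so patient's share is 30% × $6,474 = $1,942.20. Adding that to $3,231.30 gives $5,173.50, past the $4,500 cap; patient pays only $4,500 − $3,231.30 = $1,268.70.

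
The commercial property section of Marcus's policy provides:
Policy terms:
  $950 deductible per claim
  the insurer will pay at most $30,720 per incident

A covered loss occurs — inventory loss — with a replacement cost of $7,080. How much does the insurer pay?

Subtract the deductible: $7,080 − $950 = $6,130.
$6,130 ≤ $30,720, so the limit doesn't bind; insurer pays $6,130.

$6,130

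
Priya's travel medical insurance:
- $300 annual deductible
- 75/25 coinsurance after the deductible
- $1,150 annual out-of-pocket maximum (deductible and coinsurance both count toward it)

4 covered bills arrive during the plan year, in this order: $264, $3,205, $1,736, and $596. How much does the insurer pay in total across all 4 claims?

Claim 1 ($264): fully absorbed by the deductible. Traveler owes $264 (running OOP $264). Insurer: $264 − $264 = $0.
Claim 2 ($3,205): $36 finishes the deductible; $3,169 goes to coinsurance; 25% of $3,169 = $792.25. Traveler owes $828.25 (running OOP $1,092.25). Plan pays $3,205 − $828.25 = $2,376.75.
Claim 3 ($1,736): 25% coinsurance on $1,736 = $434. That would push OOP to $1,526.25, over the $1,150 cap, so traveler pays $1,150 − $1,092.25 = $57.75. Plan pays $1,736 − $57.75 = $1,678.25.
Claim 4 ($596): deductible already satisfied, so traveler's share is 25% × $596 = $149. Adding that to $1,150 gives $1,299, past the $1,150 cap; traveler pays only $1,150 − $1,150 = $0. Insurer: $596 − $0 = $596.
Insurer total: $0 + $2,376.75 + $1,678.25 + $596 = $4,651.

$4,651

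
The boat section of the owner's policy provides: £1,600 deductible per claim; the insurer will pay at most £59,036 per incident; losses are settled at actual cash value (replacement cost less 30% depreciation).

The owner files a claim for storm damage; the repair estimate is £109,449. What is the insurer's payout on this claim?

£59,036

Depreciate 30%: the covered value is £109,449 × 0.7 = £76,614.30.
After the deductible, £76,614.30 − £1,600 = £75,014.30 remains.
£75,014.30 exceeds the £59,036 limit, so the insurer pays the limit: £59,036.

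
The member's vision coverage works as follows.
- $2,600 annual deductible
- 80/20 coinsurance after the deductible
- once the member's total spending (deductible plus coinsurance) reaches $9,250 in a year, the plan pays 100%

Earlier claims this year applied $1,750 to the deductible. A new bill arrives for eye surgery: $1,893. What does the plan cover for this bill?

$1,750 of the $2,600 deductible is already met, leaving $850.
That leaves $1,893 − $850 = $1,043 for coinsurance.
Member's 20% share of $1,043 is $208.60.
So the member owes $850 + $208.60 = $1,058.60 before any cap.
Total out-of-pocket so far would be $1,750 + $1,058.60 = $2,808.60, below the $9,250 cap — no reduction.
Insurer pays the balance: $1,893 − $1,058.60 = $834.40.

$834.40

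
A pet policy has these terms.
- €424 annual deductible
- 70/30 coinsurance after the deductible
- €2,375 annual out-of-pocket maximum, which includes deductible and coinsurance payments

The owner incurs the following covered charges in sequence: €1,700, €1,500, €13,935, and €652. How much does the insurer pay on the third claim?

€12,816.80

Bill 1, €1,700: €424 finishes the deductible; €1,276 goes to coinsurance; 30% of €1,276 = €382.80. Owner owes €806.80 (running OOP €806.80). Plan pays €1,700 − €806.80 = €893.20.
Bill 2, €1,500: 30% coinsurance on €1,500 = €450. Owner pays €450; OOP now €1,256.80. Plan pays €1,500 − €450 = €1,050.
Bill 3, €13,935: deductible met; 30% of €13,935 = €4,180.50. OOP would hit €5,437.30 > €2,375, so the cap limits the owner to €2,375 − €1,256.80 = €1,118.20. Insurer: €13,935 − €1,118.20 = €12,816.80.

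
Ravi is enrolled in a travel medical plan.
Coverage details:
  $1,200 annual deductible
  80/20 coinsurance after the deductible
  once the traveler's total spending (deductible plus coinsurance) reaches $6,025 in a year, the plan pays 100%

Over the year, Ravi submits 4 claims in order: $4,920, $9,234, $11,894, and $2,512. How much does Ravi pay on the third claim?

Claim 1 — $4,920: deductible takes $1,200, $3,720 remains; coinsurance $3,720 × 20% = $744. Traveler pays $1,944; OOP now $1,944.
Claim 2 — $9,234: deductible already satisfied, so traveler's share is 20% × $9,234 = $1,846.80. Traveler owes $1,846.80 (running OOP $3,790.80).
Claim 3 — $11,894: deductible met; 20% of $11,894 = $2,378.80. OOP would hit $6,169.60 > $6,025, so the cap limits the traveler to $6,025 − $3,790.80 = $2,234.20.

$2,234.20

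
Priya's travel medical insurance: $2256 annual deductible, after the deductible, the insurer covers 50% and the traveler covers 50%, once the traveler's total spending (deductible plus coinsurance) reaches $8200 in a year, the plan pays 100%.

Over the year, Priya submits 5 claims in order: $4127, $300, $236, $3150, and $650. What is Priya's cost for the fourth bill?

#1 ($4127): deductible takes $2256, $1871 remains; traveler's 50% is $935.50. Traveler owes $3191.50 (running OOP $3191.50).
#2 ($300): deductible already satisfied, so traveler's share is 50% × $300 = $150. Cost to traveler: $150. OOP to date $3341.50.
#3 ($236): deductible already satisfied, so traveler's share is 50% × $236 = $118. Traveler owes $118 (running OOP $3459.50).
#4 ($3150): deductible already satisfied, so traveler's share is 50% × $3150 = $1575. Traveler pays $1575; OOP now $5034.50.

$1575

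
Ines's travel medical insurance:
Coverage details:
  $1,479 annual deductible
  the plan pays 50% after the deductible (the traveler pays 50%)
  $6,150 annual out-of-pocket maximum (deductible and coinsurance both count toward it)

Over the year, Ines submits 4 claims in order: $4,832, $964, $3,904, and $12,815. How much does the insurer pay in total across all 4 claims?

Claim 1 ($4,832): $1,479 finishes the deductible; $3,353 goes to coinsurance; coinsurance $3,353 × 50% = $1,676.50. Traveler pays $3,155.50; OOP now $3,155.50. Insurer: $4,832 − $3,155.50 = $1,676.50.
Claim 2 ($964): deductible already satisfied, so traveler's share is 50% × $964 = $482. Traveler owes $482 (running OOP $3,637.50). Insurer: $964 − $482 = $482.
Claim 3 ($3,904): deductible met; 50% of $3,904 = $1,952. Traveler pays $1,952; OOP now $5,589.50. Plan pays $3,904 − $1,952 = $1,952.
Claim 4 ($12,815): deductible met; 50% of $12,815 = $6,407.50. OOP would hit $11,997 > $6,150, so the cap limits the traveler to $6,150 − $5,589.50 = $560.50. Plan pays $12,815 − $560.50 = $12,254.50.
Insurer total = bills − traveler's total = $22,515 − $6,150 = $16,365.

$16,365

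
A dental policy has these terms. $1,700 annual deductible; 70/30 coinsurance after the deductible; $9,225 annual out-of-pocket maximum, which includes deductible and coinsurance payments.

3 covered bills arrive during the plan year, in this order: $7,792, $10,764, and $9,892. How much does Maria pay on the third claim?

#1 ($7,792): deductible takes $1,700, $6,092 remains; coinsurance $6,092 × 30% = $1,827.60. Patient owes $3,527.60 (running OOP $3,527.60).
#2 ($10,764): deductible already satisfied, so patient's share is 30% × $10,764 = $3,229.20. Cost to patient: $3,229.20. OOP to date $6,756.80.
#3 ($9,892): 30% coinsurance on $9,892 = $2,967.60. OOP would hit $9,724.40 > $9,225, so the cap limits the patient to $9,225 − $6,756.80 = $2,468.20.

$2,468.20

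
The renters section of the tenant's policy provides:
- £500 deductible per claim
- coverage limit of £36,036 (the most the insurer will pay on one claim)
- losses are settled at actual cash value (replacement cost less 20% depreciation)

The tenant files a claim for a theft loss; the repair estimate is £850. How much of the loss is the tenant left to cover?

Actual cash value after 20% depreciation: £850 × 80% = £680.
After the deductible, £680 − £500 = £180 remains.
£180 is within the £36,036 limit, so the insurer pays £180.
Out of pocket: £850 − £180 = £670.

£670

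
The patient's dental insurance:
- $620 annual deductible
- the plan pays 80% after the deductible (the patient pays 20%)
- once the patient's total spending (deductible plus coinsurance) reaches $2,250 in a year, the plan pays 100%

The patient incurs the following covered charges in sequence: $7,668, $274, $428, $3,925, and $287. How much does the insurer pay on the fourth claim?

#1 ($7,668): $620 finishes the deductible; $7,048 goes to coinsurance; patient's 20% is $1,409.60. Cost to patient: $2,029.60. OOP to date $2,029.60. Insurer: $7,668 − $2,029.60 = $5,638.40.
#2 ($274): deductible met; 20% of $274 = $54.80. Patient owes $54.80 (running OOP $2,084.40). Insurer: $274 − $54.80 = $219.20.
#3 ($428): 20% coinsurance on $428 = $85.60. Patient owes $85.60 (running OOP $2,170). Insurer: $428 − $85.60 = $342.40.
#4 ($3,925): 20% coinsurance on $3,925 = $785. That would push OOP to $2,955, over the $2,250 cap, so patient pays $2,250 − $2,170 = $80. Insurer: $3,925 − $80 = $3,845.

$3,845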